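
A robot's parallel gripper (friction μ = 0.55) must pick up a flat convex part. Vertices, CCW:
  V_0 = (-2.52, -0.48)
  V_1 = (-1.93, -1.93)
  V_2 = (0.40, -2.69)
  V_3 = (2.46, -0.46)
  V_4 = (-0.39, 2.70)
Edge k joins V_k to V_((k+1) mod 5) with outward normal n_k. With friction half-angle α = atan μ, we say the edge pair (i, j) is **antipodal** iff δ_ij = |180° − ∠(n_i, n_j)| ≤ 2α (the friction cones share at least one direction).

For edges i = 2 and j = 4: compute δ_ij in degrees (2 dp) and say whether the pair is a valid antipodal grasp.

α = atan 0.55 = 28.81°;  2α = 57.62°
edge 2: e_2 = (+2.06, +2.23);  n_2 = (+0.7346, -0.6786)
edge 4: e_4 = (-2.13, -3.18);  n_4 = (-0.8308, +0.5565)
∠(n_2, n_4) = 171.08°
δ = |180° − 171.08°| = 8.92°
8.92° ≤ 2α = 57.62°  →  valid

δ = 8.92°, valid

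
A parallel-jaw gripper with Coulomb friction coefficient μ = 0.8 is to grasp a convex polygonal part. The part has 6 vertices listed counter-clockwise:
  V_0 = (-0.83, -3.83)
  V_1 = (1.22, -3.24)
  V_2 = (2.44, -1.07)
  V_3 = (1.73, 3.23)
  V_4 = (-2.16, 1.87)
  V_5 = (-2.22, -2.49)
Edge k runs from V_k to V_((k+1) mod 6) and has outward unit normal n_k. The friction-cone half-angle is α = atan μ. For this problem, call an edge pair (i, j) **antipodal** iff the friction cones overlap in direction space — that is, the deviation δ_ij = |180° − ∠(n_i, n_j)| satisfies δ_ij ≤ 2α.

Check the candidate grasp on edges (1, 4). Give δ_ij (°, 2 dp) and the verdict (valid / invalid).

δ = 28.56°, valid

α = atan 0.8 = 38.66°;  2α = 77.32°
edge 1: e_1 = (+1.22, +2.17);  n_1 = (+0.8717, -0.4901)
edge 4: e_4 = (-0.06, -4.36);  n_4 = (-0.9999, +0.0138)
∠(n_1, n_4) = 151.44°
δ = |180° − 151.44°| = 28.56°
28.56° ≤ 2α = 77.32°  →  valid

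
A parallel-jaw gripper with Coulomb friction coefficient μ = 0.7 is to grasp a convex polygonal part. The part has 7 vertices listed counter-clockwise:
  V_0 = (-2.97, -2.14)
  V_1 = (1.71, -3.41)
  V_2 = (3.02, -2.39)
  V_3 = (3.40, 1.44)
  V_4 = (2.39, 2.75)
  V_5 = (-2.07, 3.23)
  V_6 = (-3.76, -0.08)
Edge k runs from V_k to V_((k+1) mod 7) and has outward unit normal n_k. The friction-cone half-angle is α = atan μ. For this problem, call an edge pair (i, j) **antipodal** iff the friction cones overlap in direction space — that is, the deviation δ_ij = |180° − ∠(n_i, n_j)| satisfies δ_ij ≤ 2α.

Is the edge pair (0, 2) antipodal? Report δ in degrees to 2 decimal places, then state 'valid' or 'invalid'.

δ = 80.48°, invalid

α = atan 0.7 = 34.99°;  2α = 69.98°
edge 0: e_0 = (+4.68, -1.27);  n_0 = (-0.2619, -0.9651)
edge 2: e_2 = (+0.38, +3.83);  n_2 = (+0.9951, -0.0987)
∠(n_0, n_2) = 99.52°
δ = |180° − 99.52°| = 80.48°
80.48° > 2α = 69.98°  →  invalid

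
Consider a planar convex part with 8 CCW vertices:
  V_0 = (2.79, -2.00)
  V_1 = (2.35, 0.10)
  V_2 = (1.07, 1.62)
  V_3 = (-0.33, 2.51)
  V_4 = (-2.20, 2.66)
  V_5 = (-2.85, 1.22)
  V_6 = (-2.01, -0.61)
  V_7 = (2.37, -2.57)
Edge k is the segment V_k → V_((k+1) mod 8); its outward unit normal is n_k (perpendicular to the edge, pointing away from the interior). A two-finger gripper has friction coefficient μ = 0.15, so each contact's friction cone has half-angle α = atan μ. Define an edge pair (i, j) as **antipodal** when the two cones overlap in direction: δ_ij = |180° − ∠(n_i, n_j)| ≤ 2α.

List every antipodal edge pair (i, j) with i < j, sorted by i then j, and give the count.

count = 4; pairs: (0,5), (1,5), (2,6), (4,7)

α = atan 0.15 = 8.53°;  2α = 17.06°
n_0 = (+0.9787, +0.2051)
n_1 = (+0.7649, +0.6441)
n_2 = (+0.5365, +0.8439)
n_3 = (+0.0800, +0.9968)
n_4 = (-0.9114, +0.4114)
n_5 = (-0.9088, -0.4172)
n_6 = (-0.4085, -0.9128)
n_7 = (+0.8051, -0.5932)
  (0,1): δ = 151.73°  ·
  (0,2): δ = 134.28°  ·
  (0,3): δ = 106.42°  ·
  (0,4): δ = 36.13°  ·
  (0,5): δ = 12.82°  ✓
  (0,6): δ = 54.06°  ·
  (0,7): δ = 131.78°  ·
  (1,2): δ = 162.55°  ·
  (1,3): δ = 134.69°  ·
  (1,4): δ = 64.39°  ·
  (1,5): δ = 15.45°  ✓
  (1,6): δ = 25.79°  ·
  (1,7): δ = 103.51°  ·
  (2,3): δ = 152.14°  ·
  (2,4): δ = 81.85°  ·
  (2,5): δ = 32.90°  ·
  (2,6): δ = 8.34°  ✓
  (2,7): δ = 86.06°  ·
  (3,4): δ = 109.71°  ·
  (3,5): δ = 60.76°  ·
  (3,6): δ = 19.52°  ·
  (3,7): δ = 58.20°  ·
  (4,5): δ = 131.05°  ·
  (4,6): δ = 89.81°  ·
  (4,7): δ = 12.09°  ✓
  (5,6): δ = 138.76°  ·
  (5,7): δ = 61.04°  ·
  (6,7): δ = 102.28°  ·
antipodal pairs: 4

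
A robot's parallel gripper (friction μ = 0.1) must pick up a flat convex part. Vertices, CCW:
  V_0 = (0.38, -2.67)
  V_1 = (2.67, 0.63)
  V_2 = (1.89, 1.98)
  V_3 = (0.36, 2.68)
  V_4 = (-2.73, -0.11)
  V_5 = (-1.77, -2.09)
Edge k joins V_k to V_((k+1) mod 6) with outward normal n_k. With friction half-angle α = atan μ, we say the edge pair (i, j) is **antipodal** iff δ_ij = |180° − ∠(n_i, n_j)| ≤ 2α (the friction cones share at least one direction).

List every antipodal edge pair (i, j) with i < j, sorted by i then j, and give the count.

α = atan 0.1 = 5.71°;  2α = 11.42°
n_0 = (+0.8216, -0.5701)
n_1 = (+0.8659, +0.5003)
n_2 = (+0.4160, +0.9093)
n_3 = (-0.6702, +0.7422)
n_4 = (-0.8998, -0.4363)
n_5 = (-0.2605, -0.9655)
  (0,1): δ = 115.22°  ·
  (0,2): δ = 79.83°  ·
  (0,3): δ = 13.16°  ·
  (0,4): δ = 60.62°  ·
  (0,5): δ = 109.66°  ·
  (1,2): δ = 144.60°  ·
  (1,3): δ = 77.94°  ·
  (1,4): δ = 4.15°  ✓
  (1,5): δ = 44.88°  ·
  (2,3): δ = 113.34°  ·
  (2,4): δ = 39.55°  ·
  (2,5): δ = 9.49°  ✓
  (3,4): δ = 106.21°  ·
  (3,5): δ = 57.18°  ·
  (4,5): δ = 130.96°  ·
antipodal pairs: 2

count = 2; pairs: (1,4), (2,5)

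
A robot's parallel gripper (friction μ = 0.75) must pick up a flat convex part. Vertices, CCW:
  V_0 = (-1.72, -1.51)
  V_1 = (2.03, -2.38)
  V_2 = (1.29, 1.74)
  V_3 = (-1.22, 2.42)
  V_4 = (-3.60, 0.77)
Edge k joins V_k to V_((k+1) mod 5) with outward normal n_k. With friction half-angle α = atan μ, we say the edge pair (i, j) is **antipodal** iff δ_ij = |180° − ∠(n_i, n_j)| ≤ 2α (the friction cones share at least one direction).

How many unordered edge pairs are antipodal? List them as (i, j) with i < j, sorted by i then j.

α = atan 0.75 = 36.87°;  2α = 73.74°
n_0 = (-0.2260, -0.9741)
n_1 = (+0.9842, +0.1768)
n_2 = (+0.2615, +0.9652)
n_3 = (-0.5697, +0.8218)
n_4 = (-0.7715, -0.6362)
  (0,1): δ = 66.76°  ✓
  (0,2): δ = 2.10°  ✓
  (0,3): δ = 47.79°  ✓
  (0,4): δ = 142.57°  ·
  (1,2): δ = 115.34°  ·
  (1,3): δ = 65.45°  ✓
  (1,4): δ = 29.33°  ✓
  (2,3): δ = 130.11°  ·
  (2,4): δ = 35.33°  ✓
  (3,4): δ = 85.23°  ·
antipodal pairs: 6

count = 6; pairs: (0,1), (0,2), (0,3), (1,3), (1,4), (2,4)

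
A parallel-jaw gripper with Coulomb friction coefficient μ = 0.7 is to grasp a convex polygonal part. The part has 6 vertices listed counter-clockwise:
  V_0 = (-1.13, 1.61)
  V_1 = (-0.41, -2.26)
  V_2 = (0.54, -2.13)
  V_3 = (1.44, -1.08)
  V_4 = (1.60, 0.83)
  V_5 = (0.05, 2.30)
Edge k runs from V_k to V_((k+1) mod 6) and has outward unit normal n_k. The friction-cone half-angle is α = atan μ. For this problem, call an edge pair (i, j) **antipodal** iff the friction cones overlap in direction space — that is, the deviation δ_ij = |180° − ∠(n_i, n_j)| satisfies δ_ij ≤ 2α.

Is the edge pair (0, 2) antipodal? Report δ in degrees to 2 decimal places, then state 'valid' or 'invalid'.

δ = 51.14°, valid

α = atan 0.7 = 34.99°;  2α = 69.98°
edge 0: e_0 = (+0.72, -3.87);  n_0 = (-0.9831, -0.1829)
edge 2: e_2 = (+0.90, +1.05);  n_2 = (+0.7593, -0.6508)
∠(n_0, n_2) = 128.86°
δ = |180° − 128.86°| = 51.14°
51.14° ≤ 2α = 69.98°  →  valid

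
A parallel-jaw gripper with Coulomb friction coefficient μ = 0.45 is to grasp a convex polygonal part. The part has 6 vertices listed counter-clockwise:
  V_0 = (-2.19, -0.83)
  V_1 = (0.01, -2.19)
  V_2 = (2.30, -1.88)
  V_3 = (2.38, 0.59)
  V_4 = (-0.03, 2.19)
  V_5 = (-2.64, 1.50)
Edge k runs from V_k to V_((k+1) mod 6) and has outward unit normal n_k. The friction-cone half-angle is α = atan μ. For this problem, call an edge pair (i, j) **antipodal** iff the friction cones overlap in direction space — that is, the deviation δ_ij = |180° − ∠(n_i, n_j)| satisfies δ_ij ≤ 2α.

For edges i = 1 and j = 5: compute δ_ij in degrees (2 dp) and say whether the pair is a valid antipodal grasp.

α = atan 0.45 = 24.23°;  2α = 48.46°
edge 1: e_1 = (+2.29, +0.31);  n_1 = (+0.1341, -0.9910)
edge 5: e_5 = (+0.45, -2.33);  n_5 = (-0.9819, -0.1896)
∠(n_1, n_5) = 86.78°
δ = |180° − 86.78°| = 93.22°
93.22° > 2α = 48.46°  →  invalid

δ = 93.22°, invalid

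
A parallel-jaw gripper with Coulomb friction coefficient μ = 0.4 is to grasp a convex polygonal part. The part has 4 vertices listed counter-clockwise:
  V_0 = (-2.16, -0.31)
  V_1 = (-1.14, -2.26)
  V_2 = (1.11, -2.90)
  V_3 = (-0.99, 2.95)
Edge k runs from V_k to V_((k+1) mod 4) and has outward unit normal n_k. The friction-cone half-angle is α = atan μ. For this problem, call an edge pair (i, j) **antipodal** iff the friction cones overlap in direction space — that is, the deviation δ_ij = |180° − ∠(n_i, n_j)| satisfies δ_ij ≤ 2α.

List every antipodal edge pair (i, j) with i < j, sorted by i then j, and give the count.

α = atan 0.4 = 21.80°;  2α = 43.60°
n_0 = (-0.8861, -0.4635)
n_1 = (-0.2736, -0.9618)
n_2 = (+0.9412, +0.3379)
n_3 = (-0.9412, +0.3378)
  (0,1): δ = 133.49°  ·
  (0,2): δ = 7.87°  ✓
  (0,3): δ = 132.64°  ·
  (1,2): δ = 54.38°  ·
  (1,3): δ = 86.14°  ·
  (2,3): δ = 39.49°  ✓
antipodal pairs: 2

count = 2; pairs: (0,2), (2,3)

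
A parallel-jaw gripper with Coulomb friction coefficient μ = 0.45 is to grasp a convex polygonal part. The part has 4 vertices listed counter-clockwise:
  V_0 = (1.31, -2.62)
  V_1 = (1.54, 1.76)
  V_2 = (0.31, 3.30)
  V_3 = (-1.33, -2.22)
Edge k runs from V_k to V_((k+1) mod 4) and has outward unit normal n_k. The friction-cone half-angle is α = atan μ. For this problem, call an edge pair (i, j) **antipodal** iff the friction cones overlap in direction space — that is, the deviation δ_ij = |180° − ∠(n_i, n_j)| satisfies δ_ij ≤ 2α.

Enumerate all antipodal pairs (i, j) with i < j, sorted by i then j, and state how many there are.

α = atan 0.45 = 24.23°;  2α = 48.46°
n_0 = (+0.9986, -0.0524)
n_1 = (+0.7814, +0.6241)
n_2 = (-0.9586, +0.2848)
n_3 = (-0.1498, -0.9887)
  (0,1): δ = 138.38°  ·
  (0,2): δ = 13.54°  ✓
  (0,3): δ = 84.39°  ·
  (1,2): δ = 55.16°  ·
  (1,3): δ = 42.77°  ✓
  (2,3): δ = 82.07°  ·
antipodal pairs: 2

count = 2; pairs: (0,2), (1,3)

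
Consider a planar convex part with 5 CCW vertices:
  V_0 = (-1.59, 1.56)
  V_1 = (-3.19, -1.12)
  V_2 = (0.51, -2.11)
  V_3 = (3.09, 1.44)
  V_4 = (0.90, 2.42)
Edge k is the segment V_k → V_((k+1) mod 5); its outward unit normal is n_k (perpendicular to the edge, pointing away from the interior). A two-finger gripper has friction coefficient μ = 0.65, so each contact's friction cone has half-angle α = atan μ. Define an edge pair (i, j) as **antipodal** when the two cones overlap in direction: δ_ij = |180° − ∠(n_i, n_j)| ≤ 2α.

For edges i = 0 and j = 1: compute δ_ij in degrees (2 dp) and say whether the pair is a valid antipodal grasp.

δ = 74.14°, invalid

α = atan 0.65 = 33.02°;  2α = 66.05°
edge 0: e_0 = (-1.60, -2.68);  n_0 = (-0.8586, +0.5126)
edge 1: e_1 = (+3.70, -0.99);  n_1 = (-0.2585, -0.9660)
∠(n_0, n_1) = 105.86°
δ = |180° − 105.86°| = 74.14°
74.14° > 2α = 66.05°  →  invalid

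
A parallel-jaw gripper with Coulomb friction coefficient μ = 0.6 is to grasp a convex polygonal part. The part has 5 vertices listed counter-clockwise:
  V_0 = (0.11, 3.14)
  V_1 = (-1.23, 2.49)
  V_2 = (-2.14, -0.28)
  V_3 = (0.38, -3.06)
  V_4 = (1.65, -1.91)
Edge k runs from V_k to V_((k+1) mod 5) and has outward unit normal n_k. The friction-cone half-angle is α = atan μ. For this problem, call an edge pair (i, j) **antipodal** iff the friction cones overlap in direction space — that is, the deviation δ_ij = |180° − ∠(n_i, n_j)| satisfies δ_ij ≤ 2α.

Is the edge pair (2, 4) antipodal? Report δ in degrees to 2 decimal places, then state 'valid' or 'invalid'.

δ = 25.23°, valid

α = atan 0.6 = 30.96°;  2α = 61.93°
edge 2: e_2 = (+2.52, -2.78);  n_2 = (-0.7409, -0.6716)
edge 4: e_4 = (-1.54, +5.05);  n_4 = (+0.9565, +0.2917)
∠(n_2, n_4) = 154.77°
δ = |180° − 154.77°| = 25.23°
25.23° ≤ 2α = 61.93°  →  valid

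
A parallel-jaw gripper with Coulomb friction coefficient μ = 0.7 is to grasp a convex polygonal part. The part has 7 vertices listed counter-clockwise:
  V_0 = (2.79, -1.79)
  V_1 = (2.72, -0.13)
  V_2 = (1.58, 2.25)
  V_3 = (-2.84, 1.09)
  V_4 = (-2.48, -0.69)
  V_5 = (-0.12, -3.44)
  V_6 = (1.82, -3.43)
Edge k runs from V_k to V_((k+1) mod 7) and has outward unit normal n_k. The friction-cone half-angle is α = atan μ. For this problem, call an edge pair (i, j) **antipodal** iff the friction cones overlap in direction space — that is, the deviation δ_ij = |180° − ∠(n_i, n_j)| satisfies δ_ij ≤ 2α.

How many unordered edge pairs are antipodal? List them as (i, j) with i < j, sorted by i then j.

count = 9; pairs: (0,3), (0,4), (1,3), (1,4), (1,5), (2,4), (2,5), (2,6), (3,6)

α = atan 0.7 = 34.99°;  2α = 69.98°
n_0 = (+0.9991, +0.0421)
n_1 = (+0.9019, +0.4320)
n_2 = (-0.2538, +0.9672)
n_3 = (-0.9802, -0.1982)
n_4 = (-0.7589, -0.6512)
n_5 = (+0.0052, -1.0000)
n_6 = (+0.8607, -0.5091)
  (0,1): δ = 156.82°  ·
  (0,2): δ = 77.71°  ·
  (0,3): δ = 9.02°  ✓
  (0,4): δ = 38.22°  ✓
  (0,5): δ = 87.88°  ·
  (0,6): δ = 146.98°  ·
  (1,2): δ = 100.89°  ·
  (1,3): δ = 14.16°  ✓
  (1,4): δ = 15.04°  ✓
  (1,5): δ = 64.70°  ✓
  (1,6): δ = 123.80°  ·
  (2,3): δ = 93.27°  ·
  (2,4): δ = 64.07°  ✓
  (2,5): δ = 14.41°  ✓
  (2,6): δ = 44.69°  ✓
  (3,4): δ = 150.80°  ·
  (3,5): δ = 101.14°  ·
  (3,6): δ = 42.04°  ✓
  (4,5): δ = 130.34°  ·
  (4,6): δ = 71.24°  ·
  (5,6): δ = 120.90°  ·
antipodal pairs: 9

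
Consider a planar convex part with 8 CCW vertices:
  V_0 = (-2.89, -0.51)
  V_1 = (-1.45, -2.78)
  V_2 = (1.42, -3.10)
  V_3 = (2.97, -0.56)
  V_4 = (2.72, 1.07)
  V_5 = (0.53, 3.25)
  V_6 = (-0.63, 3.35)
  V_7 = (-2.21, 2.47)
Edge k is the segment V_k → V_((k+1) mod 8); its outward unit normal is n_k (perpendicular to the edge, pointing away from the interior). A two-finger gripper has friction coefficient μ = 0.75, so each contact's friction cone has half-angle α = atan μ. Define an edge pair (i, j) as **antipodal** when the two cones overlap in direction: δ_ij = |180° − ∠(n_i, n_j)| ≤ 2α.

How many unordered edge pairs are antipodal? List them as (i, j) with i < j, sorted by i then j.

count = 13; pairs: (0,2), (0,3), (0,4), (0,5), (1,4), (1,5), (1,6), (2,5), (2,6), (2,7), (3,6), (3,7), (4,7)

α = atan 0.75 = 36.87°;  2α = 73.74°
n_0 = (-0.8444, -0.5357)
n_1 = (-0.1108, -0.9938)
n_2 = (+0.8536, -0.5209)
n_3 = (+0.9884, +0.1516)
n_4 = (+0.7055, +0.7087)
n_5 = (+0.0859, +0.9963)
n_6 = (-0.4866, +0.8736)
n_7 = (-0.9749, +0.2225)
  (0,1): δ = 128.75°  ·
  (0,2): δ = 63.78°  ✓
  (0,3): δ = 23.67°  ✓
  (0,4): δ = 12.74°  ✓
  (0,5): δ = 52.68°  ✓
  (0,6): δ = 86.73°  ·
  (0,7): δ = 134.76°  ·
  (1,2): δ = 115.03°  ·
  (1,3): δ = 74.92°  ·
  (1,4): δ = 38.51°  ✓
  (1,5): δ = 1.43°  ✓
  (1,6): δ = 35.48°  ✓
  (1,7): δ = 83.51°  ·
  (2,3): δ = 139.89°  ·
  (2,4): δ = 103.48°  ·
  (2,5): δ = 63.53°  ✓
  (2,6): δ = 29.49°  ✓
  (2,7): δ = 18.54°  ✓
  (3,4): δ = 143.59°  ·
  (3,5): δ = 103.65°  ·
  (3,6): δ = 69.60°  ✓
  (3,7): δ = 21.57°  ✓
  (4,5): δ = 140.06°  ·
  (4,6): δ = 106.01°  ·
  (4,7): δ = 57.99°  ✓
  (5,6): δ = 145.96°  ·
  (5,7): δ = 97.93°  ·
  (6,7): δ = 131.97°  ·
antipodal pairs: 13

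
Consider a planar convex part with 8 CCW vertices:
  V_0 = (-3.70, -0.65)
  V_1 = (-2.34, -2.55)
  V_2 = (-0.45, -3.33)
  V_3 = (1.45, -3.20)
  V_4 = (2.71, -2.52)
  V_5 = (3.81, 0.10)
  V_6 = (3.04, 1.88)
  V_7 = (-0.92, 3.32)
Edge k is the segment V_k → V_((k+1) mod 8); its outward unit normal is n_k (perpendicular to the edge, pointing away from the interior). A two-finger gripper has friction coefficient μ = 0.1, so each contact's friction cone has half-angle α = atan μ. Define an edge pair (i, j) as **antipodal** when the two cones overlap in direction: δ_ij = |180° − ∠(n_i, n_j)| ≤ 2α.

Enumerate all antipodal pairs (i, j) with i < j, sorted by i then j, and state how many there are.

count = 1; pairs: (1,6)

α = atan 0.1 = 5.71°;  2α = 11.42°
n_0 = (-0.8132, -0.5820)
n_1 = (-0.3815, -0.9244)
n_2 = (+0.0683, -0.9977)
n_3 = (+0.4749, -0.8800)
n_4 = (+0.9220, -0.3871)
n_5 = (+0.9178, +0.3970)
n_6 = (+0.3417, +0.9398)
n_7 = (-0.8191, +0.5736)
  (0,1): δ = 148.02°  ·
  (0,2): δ = 121.68°  ·
  (0,3): δ = 97.24°  ·
  (0,4): δ = 58.37°  ·
  (0,5): δ = 12.20°  ·
  (0,6): δ = 34.42°  ·
  (0,7): δ = 109.40°  ·
  (1,2): δ = 153.66°  ·
  (1,3): δ = 129.22°  ·
  (1,4): δ = 90.35°  ·
  (1,5): δ = 44.18°  ·
  (1,6): δ = 2.44°  ✓
  (1,7): δ = 77.42°  ·
  (2,3): δ = 155.56°  ·
  (2,4): δ = 116.69°  ·
  (2,5): δ = 70.52°  ·
  (2,6): δ = 23.90°  ·
  (2,7): δ = 51.08°  ·
  (3,4): δ = 141.13°  ·
  (3,5): δ = 94.96°  ·
  (3,6): δ = 48.34°  ·
  (3,7): δ = 26.64°  ·
  (4,5): δ = 133.83°  ·
  (4,6): δ = 87.21°  ·
  (4,7): δ = 12.23°  ·
  (5,6): δ = 133.38°  ·
  (5,7): δ = 58.39°  ·
  (6,7): δ = 105.02°  ·
antipodal pairs: 1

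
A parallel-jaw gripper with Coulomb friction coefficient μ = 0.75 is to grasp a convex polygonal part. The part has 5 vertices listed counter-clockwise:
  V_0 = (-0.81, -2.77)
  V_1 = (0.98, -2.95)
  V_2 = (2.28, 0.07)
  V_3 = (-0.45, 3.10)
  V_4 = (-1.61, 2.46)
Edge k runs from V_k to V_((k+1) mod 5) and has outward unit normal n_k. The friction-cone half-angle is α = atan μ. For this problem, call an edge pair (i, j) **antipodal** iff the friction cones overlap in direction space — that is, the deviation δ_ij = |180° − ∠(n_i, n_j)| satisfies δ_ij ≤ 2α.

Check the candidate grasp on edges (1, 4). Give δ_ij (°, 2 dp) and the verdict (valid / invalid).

α = atan 0.75 = 36.87°;  2α = 73.74°
edge 1: e_1 = (+1.30, +3.02);  n_1 = (+0.9185, -0.3954)
edge 4: e_4 = (+0.80, -5.23);  n_4 = (-0.9885, -0.1512)
∠(n_1, n_4) = 148.01°
δ = |180° − 148.01°| = 31.99°
31.99° ≤ 2α = 73.74°  →  valid

δ = 31.99°, valid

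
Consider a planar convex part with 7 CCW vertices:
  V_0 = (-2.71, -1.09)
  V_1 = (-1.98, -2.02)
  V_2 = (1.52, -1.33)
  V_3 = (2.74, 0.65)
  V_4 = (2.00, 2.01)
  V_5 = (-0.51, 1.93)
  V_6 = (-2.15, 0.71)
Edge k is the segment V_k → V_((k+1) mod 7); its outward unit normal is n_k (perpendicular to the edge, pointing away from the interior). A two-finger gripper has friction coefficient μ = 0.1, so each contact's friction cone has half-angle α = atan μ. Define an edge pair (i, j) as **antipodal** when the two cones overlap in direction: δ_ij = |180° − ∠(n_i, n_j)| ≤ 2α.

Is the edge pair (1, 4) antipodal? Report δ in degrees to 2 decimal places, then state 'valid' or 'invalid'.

δ = 9.33°, valid

α = atan 0.1 = 5.71°;  2α = 11.42°
edge 1: e_1 = (+3.50, +0.69);  n_1 = (+0.1934, -0.9811)
edge 4: e_4 = (-2.51, -0.08);  n_4 = (-0.0319, +0.9995)
∠(n_1, n_4) = 170.67°
δ = |180° − 170.67°| = 9.33°
9.33° ≤ 2α = 11.42°  →  valid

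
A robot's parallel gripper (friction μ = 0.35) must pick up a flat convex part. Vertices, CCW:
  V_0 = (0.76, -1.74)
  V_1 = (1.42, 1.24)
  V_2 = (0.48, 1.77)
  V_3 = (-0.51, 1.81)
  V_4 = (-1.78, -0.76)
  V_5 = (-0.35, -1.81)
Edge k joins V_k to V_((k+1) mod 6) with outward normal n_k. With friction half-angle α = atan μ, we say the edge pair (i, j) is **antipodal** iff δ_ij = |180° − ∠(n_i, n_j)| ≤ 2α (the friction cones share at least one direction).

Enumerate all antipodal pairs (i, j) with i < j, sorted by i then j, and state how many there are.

count = 5; pairs: (0,3), (1,4), (1,5), (2,4), (2,5)

α = atan 0.35 = 19.29°;  2α = 38.58°
n_0 = (+0.9763, -0.2162)
n_1 = (+0.4911, +0.8711)
n_2 = (+0.0404, +0.9992)
n_3 = (-0.8965, +0.4430)
n_4 = (-0.5919, -0.8060)
n_5 = (+0.0629, -0.9980)
  (0,1): δ = 106.93°  ·
  (0,2): δ = 79.83°  ·
  (0,3): δ = 13.81°  ✓
  (0,4): δ = 66.20°  ·
  (0,5): δ = 106.10°  ·
  (1,2): δ = 152.90°  ·
  (1,3): δ = 86.88°  ·
  (1,4): δ = 6.87°  ✓
  (1,5): δ = 33.02°  ✓
  (2,3): δ = 113.98°  ·
  (2,4): δ = 33.97°  ✓
  (2,5): δ = 5.92°  ✓
  (3,4): δ = 99.99°  ·
  (3,5): δ = 60.09°  ·
  (4,5): δ = 140.10°  ·
antipodal pairs: 5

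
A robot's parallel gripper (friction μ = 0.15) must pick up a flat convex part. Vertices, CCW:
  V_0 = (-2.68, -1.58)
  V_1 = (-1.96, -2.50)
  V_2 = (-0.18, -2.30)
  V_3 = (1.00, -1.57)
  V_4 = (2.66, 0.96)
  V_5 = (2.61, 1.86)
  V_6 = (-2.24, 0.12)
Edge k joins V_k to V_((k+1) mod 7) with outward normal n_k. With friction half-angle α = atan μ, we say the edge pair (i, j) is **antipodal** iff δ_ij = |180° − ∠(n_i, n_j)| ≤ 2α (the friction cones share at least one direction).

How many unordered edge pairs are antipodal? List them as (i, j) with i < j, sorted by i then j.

α = atan 0.15 = 8.53°;  2α = 17.06°
n_0 = (-0.7875, -0.6163)
n_1 = (+0.1117, -0.9937)
n_2 = (+0.5261, -0.8504)
n_3 = (+0.8361, -0.5486)
n_4 = (+0.9985, +0.0555)
n_5 = (-0.3377, +0.9413)
n_6 = (-0.9681, +0.2506)
  (0,1): δ = 121.64°  ·
  (0,2): δ = 96.30°  ·
  (0,3): δ = 71.32°  ·
  (0,4): δ = 34.87°  ·
  (0,5): δ = 71.69°  ·
  (0,6): δ = 127.44°  ·
  (1,2): δ = 154.67°  ·
  (1,3): δ = 129.68°  ·
  (1,4): δ = 93.23°  ·
  (1,5): δ = 13.33°  ✓
  (1,6): δ = 69.08°  ·
  (2,3): δ = 155.01°  ·
  (2,4): δ = 118.56°  ·
  (2,5): δ = 12.01°  ✓
  (2,6): δ = 43.75°  ·
  (3,4): δ = 143.55°  ·
  (3,5): δ = 36.99°  ·
  (3,6): δ = 18.76°  ·
  (4,5): δ = 73.44°  ·
  (4,6): δ = 17.69°  ·
  (5,6): δ = 124.25°  ·
antipodal pairs: 2

count = 2; pairs: (1,5), (2,5)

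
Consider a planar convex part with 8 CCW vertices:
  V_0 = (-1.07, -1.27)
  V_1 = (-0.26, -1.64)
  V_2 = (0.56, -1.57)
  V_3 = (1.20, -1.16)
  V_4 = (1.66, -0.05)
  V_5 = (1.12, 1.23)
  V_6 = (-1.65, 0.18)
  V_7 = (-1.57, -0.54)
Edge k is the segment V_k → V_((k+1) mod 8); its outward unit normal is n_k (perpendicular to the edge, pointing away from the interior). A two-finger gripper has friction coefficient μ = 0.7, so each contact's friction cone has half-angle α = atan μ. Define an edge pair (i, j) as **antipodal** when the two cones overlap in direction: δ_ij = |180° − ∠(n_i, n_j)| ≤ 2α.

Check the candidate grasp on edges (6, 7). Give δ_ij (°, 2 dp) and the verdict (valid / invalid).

δ = 151.93°, invalid

α = atan 0.7 = 34.99°;  2α = 69.98°
edge 6: e_6 = (+0.08, -0.72);  n_6 = (-0.9939, -0.1104)
edge 7: e_7 = (+0.50, -0.73);  n_7 = (-0.8250, -0.5651)
∠(n_6, n_7) = 28.07°
δ = |180° − 28.07°| = 151.93°
151.93° > 2α = 69.98°  →  invalid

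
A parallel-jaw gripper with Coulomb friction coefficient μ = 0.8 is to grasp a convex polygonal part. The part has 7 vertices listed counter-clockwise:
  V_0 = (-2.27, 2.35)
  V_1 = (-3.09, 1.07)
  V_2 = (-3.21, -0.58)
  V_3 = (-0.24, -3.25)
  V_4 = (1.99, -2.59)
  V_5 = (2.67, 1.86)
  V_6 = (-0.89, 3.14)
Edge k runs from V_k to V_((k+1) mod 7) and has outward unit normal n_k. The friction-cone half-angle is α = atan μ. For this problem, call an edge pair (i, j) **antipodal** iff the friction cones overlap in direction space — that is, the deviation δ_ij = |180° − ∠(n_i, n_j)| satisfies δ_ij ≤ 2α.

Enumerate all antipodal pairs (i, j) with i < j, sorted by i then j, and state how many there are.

count = 11; pairs: (0,3), (0,4), (1,3), (1,4), (1,5), (2,4), (2,5), (2,6), (3,5), (3,6), (4,6)

α = atan 0.8 = 38.66°;  2α = 77.32°
n_0 = (-0.8420, +0.5394)
n_1 = (-0.9974, +0.0725)
n_2 = (-0.6685, -0.7437)
n_3 = (+0.2838, -0.9589)
n_4 = (+0.9885, -0.1511)
n_5 = (+0.3383, +0.9410)
n_6 = (-0.4968, +0.8679)
  (0,1): δ = 151.52°  ·
  (0,2): δ = 99.31°  ·
  (0,3): δ = 40.87°  ✓
  (0,4): δ = 23.96°  ✓
  (0,5): δ = 102.87°  ·
  (0,6): δ = 152.43°  ·
  (1,2): δ = 127.80°  ·
  (1,3): δ = 69.35°  ✓
  (1,4): δ = 4.53°  ✓
  (1,5): δ = 74.38°  ✓
  (1,6): δ = 123.95°  ·
  (2,3): δ = 121.56°  ·
  (2,4): δ = 56.73°  ✓
  (2,5): δ = 22.18°  ✓
  (2,6): δ = 71.74°  ✓
  (3,4): δ = 115.17°  ·
  (3,5): δ = 36.26°  ✓
  (3,6): δ = 13.30°  ✓
  (4,5): δ = 101.09°  ·
  (4,6): δ = 51.52°  ✓
  (5,6): δ = 130.43°  ·
antipodal pairs: 11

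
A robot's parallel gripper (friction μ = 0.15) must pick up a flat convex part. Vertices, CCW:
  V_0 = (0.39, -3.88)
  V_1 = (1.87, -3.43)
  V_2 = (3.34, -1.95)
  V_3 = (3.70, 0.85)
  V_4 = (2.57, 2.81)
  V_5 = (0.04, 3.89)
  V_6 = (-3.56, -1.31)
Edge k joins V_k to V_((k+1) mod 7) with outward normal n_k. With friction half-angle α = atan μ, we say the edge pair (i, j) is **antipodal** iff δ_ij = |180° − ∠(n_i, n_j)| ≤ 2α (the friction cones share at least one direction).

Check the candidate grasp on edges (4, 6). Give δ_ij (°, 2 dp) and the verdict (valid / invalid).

α = atan 0.15 = 8.53°;  2α = 17.06°
edge 4: e_4 = (-2.53, +1.08);  n_4 = (+0.3926, +0.9197)
edge 6: e_6 = (+3.95, -2.57);  n_6 = (-0.5454, -0.8382)
∠(n_4, n_6) = 170.07°
δ = |180° − 170.07°| = 9.93°
9.93° ≤ 2α = 17.06°  →  valid

δ = 9.93°, valid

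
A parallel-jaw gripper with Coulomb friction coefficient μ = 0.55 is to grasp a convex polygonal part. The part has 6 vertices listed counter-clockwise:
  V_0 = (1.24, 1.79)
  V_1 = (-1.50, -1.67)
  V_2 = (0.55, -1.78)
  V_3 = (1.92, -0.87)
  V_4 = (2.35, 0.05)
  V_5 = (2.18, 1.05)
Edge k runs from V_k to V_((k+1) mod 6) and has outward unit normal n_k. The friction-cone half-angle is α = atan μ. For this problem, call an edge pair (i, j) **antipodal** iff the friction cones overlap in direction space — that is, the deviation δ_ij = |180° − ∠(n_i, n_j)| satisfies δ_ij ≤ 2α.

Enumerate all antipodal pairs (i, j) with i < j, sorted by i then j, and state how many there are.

count = 5; pairs: (0,1), (0,2), (0,3), (0,4), (1,5)

α = atan 0.55 = 28.81°;  2α = 57.62°
n_0 = (-0.7840, +0.6208)
n_1 = (-0.0536, -0.9986)
n_2 = (+0.5533, -0.8330)
n_3 = (+0.9059, -0.4234)
n_4 = (+0.9859, +0.1676)
n_5 = (+0.6186, +0.7857)
  (0,1): δ = 54.70°  ✓
  (0,2): δ = 18.03°  ✓
  (0,3): δ = 13.32°  ✓
  (0,4): δ = 48.02°  ✓
  (0,5): δ = 90.16°  ·
  (1,2): δ = 143.34°  ·
  (1,3): δ = 111.98°  ·
  (1,4): δ = 77.28°  ·
  (1,5): δ = 35.14°  ✓
  (2,3): δ = 148.64°  ·
  (2,4): δ = 113.95°  ·
  (2,5): δ = 71.80°  ·
  (3,4): δ = 145.30°  ·
  (3,5): δ = 103.16°  ·
  (4,5): δ = 137.86°  ·
antipodal pairs: 5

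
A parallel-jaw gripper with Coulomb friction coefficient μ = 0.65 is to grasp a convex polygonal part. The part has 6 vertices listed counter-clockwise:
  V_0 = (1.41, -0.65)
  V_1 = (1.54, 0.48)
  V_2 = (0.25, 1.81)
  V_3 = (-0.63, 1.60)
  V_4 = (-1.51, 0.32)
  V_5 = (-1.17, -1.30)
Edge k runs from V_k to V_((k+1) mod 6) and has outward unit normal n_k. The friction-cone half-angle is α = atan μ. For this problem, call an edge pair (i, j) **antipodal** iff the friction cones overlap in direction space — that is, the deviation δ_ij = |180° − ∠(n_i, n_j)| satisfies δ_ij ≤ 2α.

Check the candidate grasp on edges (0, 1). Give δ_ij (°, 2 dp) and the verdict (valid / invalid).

δ = 129.31°, invalid

α = atan 0.65 = 33.02°;  2α = 66.05°
edge 0: e_0 = (+0.13, +1.13);  n_0 = (+0.9934, -0.1143)
edge 1: e_1 = (-1.29, +1.33);  n_1 = (+0.7178, +0.6962)
∠(n_0, n_1) = 50.69°
δ = |180° − 50.69°| = 129.31°
129.31° > 2α = 66.05°  →  invalid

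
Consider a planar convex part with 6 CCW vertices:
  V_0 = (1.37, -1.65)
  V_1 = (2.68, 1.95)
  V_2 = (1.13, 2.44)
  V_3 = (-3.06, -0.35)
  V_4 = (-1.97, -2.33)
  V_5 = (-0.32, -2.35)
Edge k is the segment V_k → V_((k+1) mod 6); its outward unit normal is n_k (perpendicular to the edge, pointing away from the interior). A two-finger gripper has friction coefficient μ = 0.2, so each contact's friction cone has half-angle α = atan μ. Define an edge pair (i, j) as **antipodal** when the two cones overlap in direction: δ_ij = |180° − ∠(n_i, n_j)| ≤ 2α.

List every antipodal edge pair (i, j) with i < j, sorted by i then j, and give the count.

count = 2; pairs: (1,4), (2,5)

α = atan 0.2 = 11.31°;  2α = 22.62°
n_0 = (+0.9397, -0.3420)
n_1 = (+0.3014, +0.9535)
n_2 = (-0.5542, +0.8324)
n_3 = (-0.8760, -0.4823)
n_4 = (-0.0121, -0.9999)
n_5 = (+0.3827, -0.9239)
  (0,1): δ = 87.55°  ·
  (0,2): δ = 36.35°  ·
  (0,3): δ = 48.83°  ·
  (0,4): δ = 109.30°  ·
  (0,5): δ = 132.50°  ·
  (1,2): δ = 128.80°  ·
  (1,3): δ = 43.62°  ·
  (1,4): δ = 16.85°  ✓
  (1,5): δ = 40.04°  ·
  (2,3): δ = 94.83°  ·
  (2,4): δ = 34.35°  ·
  (2,5): δ = 11.16°  ✓
  (3,4): δ = 119.53°  ·
  (3,5): δ = 96.33°  ·
  (4,5): δ = 156.81°  ·
antipodal pairs: 2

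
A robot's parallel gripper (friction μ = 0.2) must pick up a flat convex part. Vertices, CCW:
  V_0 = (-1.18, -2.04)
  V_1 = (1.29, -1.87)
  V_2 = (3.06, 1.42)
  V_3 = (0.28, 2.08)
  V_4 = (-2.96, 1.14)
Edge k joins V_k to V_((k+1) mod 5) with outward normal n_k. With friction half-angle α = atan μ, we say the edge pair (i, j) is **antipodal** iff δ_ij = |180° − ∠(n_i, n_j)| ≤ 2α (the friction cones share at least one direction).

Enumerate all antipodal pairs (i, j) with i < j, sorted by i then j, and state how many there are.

α = atan 0.2 = 11.31°;  2α = 22.62°
n_0 = (+0.0687, -0.9976)
n_1 = (+0.8806, -0.4738)
n_2 = (+0.2310, +0.9730)
n_3 = (-0.2786, +0.9604)
n_4 = (-0.8726, -0.4884)
  (0,1): δ = 122.22°  ·
  (0,2): δ = 17.29°  ✓
  (0,3): δ = 12.24°  ✓
  (0,4): δ = 115.30°  ·
  (1,2): δ = 75.08°  ·
  (1,3): δ = 45.54°  ·
  (1,4): δ = 57.52°  ·
  (2,3): δ = 150.47°  ·
  (2,4): δ = 47.41°  ·
  (3,4): δ = 76.94°  ·
antipodal pairs: 2

count = 2; pairs: (0,2), (0,3)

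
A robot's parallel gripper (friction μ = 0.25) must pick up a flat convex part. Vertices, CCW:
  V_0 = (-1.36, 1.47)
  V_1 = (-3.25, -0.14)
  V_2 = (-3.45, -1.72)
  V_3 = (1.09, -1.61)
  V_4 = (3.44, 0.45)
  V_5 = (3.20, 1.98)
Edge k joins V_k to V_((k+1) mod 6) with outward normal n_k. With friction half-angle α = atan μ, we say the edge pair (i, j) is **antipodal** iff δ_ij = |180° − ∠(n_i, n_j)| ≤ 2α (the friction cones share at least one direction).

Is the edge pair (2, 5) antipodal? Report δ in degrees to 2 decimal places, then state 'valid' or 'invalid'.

δ = 4.99°, valid

α = atan 0.25 = 14.04°;  2α = 28.07°
edge 2: e_2 = (+4.54, +0.11);  n_2 = (+0.0242, -0.9997)
edge 5: e_5 = (-4.56, -0.51);  n_5 = (-0.1111, +0.9938)
∠(n_2, n_5) = 175.01°
δ = |180° − 175.01°| = 4.99°
4.99° ≤ 2α = 28.07°  →  valid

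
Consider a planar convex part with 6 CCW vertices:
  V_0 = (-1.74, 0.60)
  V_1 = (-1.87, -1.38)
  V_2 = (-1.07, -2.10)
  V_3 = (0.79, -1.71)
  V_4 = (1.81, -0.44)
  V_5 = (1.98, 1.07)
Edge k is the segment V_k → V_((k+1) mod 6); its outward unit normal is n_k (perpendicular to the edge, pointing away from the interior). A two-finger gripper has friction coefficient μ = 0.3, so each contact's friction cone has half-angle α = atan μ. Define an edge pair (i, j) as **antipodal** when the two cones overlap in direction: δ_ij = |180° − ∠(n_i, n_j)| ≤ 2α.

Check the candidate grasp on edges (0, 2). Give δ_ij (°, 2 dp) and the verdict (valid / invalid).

δ = 74.40°, invalid

α = atan 0.3 = 16.70°;  2α = 33.40°
edge 0: e_0 = (-0.13, -1.98);  n_0 = (-0.9979, +0.0655)
edge 2: e_2 = (+1.86, +0.39);  n_2 = (+0.2052, -0.9787)
∠(n_0, n_2) = 105.60°
δ = |180° − 105.60°| = 74.40°
74.40° > 2α = 33.40°  →  invalid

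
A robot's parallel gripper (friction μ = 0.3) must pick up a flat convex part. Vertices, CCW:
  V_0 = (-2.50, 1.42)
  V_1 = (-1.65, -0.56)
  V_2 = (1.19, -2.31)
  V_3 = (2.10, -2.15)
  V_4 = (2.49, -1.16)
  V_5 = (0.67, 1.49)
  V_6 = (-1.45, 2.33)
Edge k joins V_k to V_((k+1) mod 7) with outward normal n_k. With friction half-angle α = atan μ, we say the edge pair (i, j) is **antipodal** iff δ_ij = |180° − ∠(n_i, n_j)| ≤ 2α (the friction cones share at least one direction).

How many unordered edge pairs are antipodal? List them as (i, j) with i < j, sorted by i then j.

α = atan 0.3 = 16.70°;  2α = 33.40°
n_0 = (-0.9189, -0.3945)
n_1 = (-0.5246, -0.8513)
n_2 = (+0.1732, -0.9849)
n_3 = (+0.9304, -0.3665)
n_4 = (+0.8243, +0.5661)
n_5 = (+0.3684, +0.9297)
n_6 = (-0.6549, +0.7557)
  (0,1): δ = 144.87°  ·
  (0,2): δ = 103.26°  ·
  (0,3): δ = 44.73°  ·
  (0,4): δ = 11.25°  ✓
  (0,5): δ = 45.15°  ·
  (0,6): δ = 107.68°  ·
  (1,2): δ = 138.39°  ·
  (1,3): δ = 79.86°  ·
  (1,4): δ = 23.88°  ✓
  (1,5): δ = 10.03°  ✓
  (1,6): δ = 72.56°  ·
  (2,3): δ = 121.47°  ·
  (2,4): δ = 65.49°  ·
  (2,5): δ = 31.59°  ✓
  (2,6): δ = 30.94°  ✓
  (3,4): δ = 124.02°  ·
  (3,5): δ = 90.11°  ·
  (3,6): δ = 27.58°  ✓
  (4,5): δ = 146.10°  ·
  (4,6): δ = 83.57°  ·
  (5,6): δ = 117.47°  ·
antipodal pairs: 6

count = 6; pairs: (0,4), (1,4), (1,5), (2,5), (2,6), (3,6)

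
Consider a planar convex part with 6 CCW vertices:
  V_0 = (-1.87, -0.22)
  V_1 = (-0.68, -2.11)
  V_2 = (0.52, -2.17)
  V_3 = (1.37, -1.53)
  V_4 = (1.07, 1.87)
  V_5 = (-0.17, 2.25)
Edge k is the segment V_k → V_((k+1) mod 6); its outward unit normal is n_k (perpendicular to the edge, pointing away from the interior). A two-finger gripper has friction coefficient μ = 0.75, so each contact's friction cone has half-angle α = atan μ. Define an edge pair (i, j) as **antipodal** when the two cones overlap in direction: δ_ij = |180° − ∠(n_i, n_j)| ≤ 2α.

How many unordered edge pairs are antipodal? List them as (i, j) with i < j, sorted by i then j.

count = 7; pairs: (0,3), (0,4), (1,4), (1,5), (2,4), (2,5), (3,5)

α = atan 0.75 = 36.87°;  2α = 73.74°
n_0 = (-0.8462, -0.5328)
n_1 = (-0.0499, -0.9988)
n_2 = (+0.6015, -0.7989)
n_3 = (+0.9961, +0.0879)
n_4 = (+0.2930, +0.9561)
n_5 = (-0.8237, +0.5670)
  (0,1): δ = 125.06°  ·
  (0,2): δ = 85.22°  ·
  (0,3): δ = 27.15°  ✓
  (0,4): δ = 40.77°  ✓
  (0,5): δ = 113.27°  ·
  (1,2): δ = 140.16°  ·
  (1,3): δ = 82.10°  ·
  (1,4): δ = 14.18°  ✓
  (1,5): δ = 58.32°  ✓
  (2,3): δ = 121.94°  ·
  (2,4): δ = 54.02°  ✓
  (2,5): δ = 18.48°  ✓
  (3,4): δ = 112.08°  ·
  (3,5): δ = 39.58°  ✓
  (4,5): δ = 107.50°  ·
antipodal pairs: 7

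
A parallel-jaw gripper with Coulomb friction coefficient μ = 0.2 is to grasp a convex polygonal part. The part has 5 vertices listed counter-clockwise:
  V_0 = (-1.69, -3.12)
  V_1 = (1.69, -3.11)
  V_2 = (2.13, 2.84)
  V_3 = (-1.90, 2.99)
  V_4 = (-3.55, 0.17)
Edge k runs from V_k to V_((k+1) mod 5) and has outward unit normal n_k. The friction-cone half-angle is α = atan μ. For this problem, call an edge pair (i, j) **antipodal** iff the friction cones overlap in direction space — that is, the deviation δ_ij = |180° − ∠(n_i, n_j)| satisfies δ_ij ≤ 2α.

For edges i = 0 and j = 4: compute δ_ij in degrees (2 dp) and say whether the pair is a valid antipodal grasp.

δ = 119.31°, invalid

α = atan 0.2 = 11.31°;  2α = 22.62°
edge 0: e_0 = (+3.38, +0.01);  n_0 = (+0.0030, -1.0000)
edge 4: e_4 = (+1.86, -3.29);  n_4 = (-0.8705, -0.4921)
∠(n_0, n_4) = 60.69°
δ = |180° − 60.69°| = 119.31°
119.31° > 2α = 22.62°  →  invalid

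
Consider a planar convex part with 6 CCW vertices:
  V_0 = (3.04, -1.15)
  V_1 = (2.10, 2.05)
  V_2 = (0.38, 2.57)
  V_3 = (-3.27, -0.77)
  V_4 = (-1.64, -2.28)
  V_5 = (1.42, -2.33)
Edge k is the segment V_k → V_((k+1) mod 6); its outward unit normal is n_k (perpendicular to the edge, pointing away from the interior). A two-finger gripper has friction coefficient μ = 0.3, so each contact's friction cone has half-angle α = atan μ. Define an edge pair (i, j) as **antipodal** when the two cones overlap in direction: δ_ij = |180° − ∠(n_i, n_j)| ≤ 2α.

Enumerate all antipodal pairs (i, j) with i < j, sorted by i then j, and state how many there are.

count = 4; pairs: (0,3), (1,3), (1,4), (2,5)

α = atan 0.3 = 16.70°;  2α = 33.40°
n_0 = (+0.9595, +0.2818)
n_1 = (+0.2894, +0.9572)
n_2 = (-0.6751, +0.7377)
n_3 = (-0.6796, -0.7336)
n_4 = (-0.0163, -0.9999)
n_5 = (+0.5888, -0.8083)
  (0,1): δ = 123.19°  ·
  (0,2): δ = 63.91°  ·
  (0,3): δ = 30.82°  ✓
  (0,4): δ = 72.69°  ·
  (0,5): δ = 109.70°  ·
  (1,2): δ = 120.72°  ·
  (1,3): δ = 25.99°  ✓
  (1,4): δ = 15.89°  ✓
  (1,5): δ = 52.89°  ·
  (2,3): δ = 85.27°  ·
  (2,4): δ = 43.40°  ·
  (2,5): δ = 6.39°  ✓
  (3,4): δ = 138.12°  ·
  (3,5): δ = 101.12°  ·
  (4,5): δ = 142.99°  ·
antipodal pairs: 4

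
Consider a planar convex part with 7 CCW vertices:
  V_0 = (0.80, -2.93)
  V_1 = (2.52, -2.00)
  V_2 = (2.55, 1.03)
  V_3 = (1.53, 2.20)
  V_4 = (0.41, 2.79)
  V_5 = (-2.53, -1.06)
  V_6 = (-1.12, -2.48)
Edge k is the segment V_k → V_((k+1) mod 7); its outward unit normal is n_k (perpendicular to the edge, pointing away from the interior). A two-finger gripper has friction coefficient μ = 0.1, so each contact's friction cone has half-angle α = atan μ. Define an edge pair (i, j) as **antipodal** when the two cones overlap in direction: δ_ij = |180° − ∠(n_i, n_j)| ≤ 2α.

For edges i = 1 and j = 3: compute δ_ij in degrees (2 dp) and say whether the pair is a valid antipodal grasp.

α = atan 0.1 = 5.71°;  2α = 11.42°
edge 1: e_1 = (+0.03, +3.03);  n_1 = (+1.0000, -0.0099)
edge 3: e_3 = (-1.12, +0.59);  n_3 = (+0.4661, +0.8847)
∠(n_1, n_3) = 62.79°
δ = |180° − 62.79°| = 117.21°
117.21° > 2α = 11.42°  →  invalid

δ = 117.21°, invalid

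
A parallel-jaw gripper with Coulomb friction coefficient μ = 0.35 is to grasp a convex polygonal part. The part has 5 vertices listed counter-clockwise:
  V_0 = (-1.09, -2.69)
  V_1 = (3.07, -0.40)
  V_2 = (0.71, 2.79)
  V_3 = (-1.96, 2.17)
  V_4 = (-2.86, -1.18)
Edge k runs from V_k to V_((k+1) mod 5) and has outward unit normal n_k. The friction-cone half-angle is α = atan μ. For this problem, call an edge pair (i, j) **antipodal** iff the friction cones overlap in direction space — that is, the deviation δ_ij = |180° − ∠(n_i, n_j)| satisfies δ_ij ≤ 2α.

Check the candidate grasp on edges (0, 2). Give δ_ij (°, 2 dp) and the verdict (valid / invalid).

α = atan 0.35 = 19.29°;  2α = 38.58°
edge 0: e_0 = (+4.16, +2.29);  n_0 = (+0.4822, -0.8760)
edge 2: e_2 = (-2.67, -0.62);  n_2 = (-0.2262, +0.9741)
∠(n_0, n_2) = 164.24°
δ = |180° − 164.24°| = 15.76°
15.76° ≤ 2α = 38.58°  →  valid

δ = 15.76°, valid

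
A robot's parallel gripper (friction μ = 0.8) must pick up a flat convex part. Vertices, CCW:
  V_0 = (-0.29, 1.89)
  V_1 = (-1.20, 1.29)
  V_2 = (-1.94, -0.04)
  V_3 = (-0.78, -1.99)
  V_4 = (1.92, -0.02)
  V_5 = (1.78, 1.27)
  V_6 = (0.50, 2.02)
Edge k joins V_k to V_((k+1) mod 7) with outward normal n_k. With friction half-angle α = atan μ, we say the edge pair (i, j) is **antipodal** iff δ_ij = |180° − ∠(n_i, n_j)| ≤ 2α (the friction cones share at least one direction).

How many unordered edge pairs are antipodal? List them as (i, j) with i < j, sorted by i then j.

count = 9; pairs: (0,3), (0,4), (1,3), (1,4), (2,4), (2,5), (2,6), (3,5), (3,6)

α = atan 0.8 = 38.66°;  2α = 77.32°
n_0 = (-0.5505, +0.8349)
n_1 = (-0.8738, +0.4862)
n_2 = (-0.8594, -0.5113)
n_3 = (+0.5894, -0.8078)
n_4 = (+0.9942, +0.1079)
n_5 = (+0.5055, +0.8628)
n_6 = (-0.1624, +0.9867)
  (0,1): δ = 152.49°  ·
  (0,2): δ = 92.65°  ·
  (0,3): δ = 2.72°  ✓
  (0,4): δ = 62.80°  ✓
  (0,5): δ = 116.23°  ·
  (0,6): δ = 155.95°  ·
  (1,2): δ = 120.16°  ·
  (1,3): δ = 24.79°  ✓
  (1,4): δ = 35.29°  ✓
  (1,5): δ = 88.72°  ·
  (1,6): δ = 128.44°  ·
  (2,3): δ = 84.63°  ·
  (2,4): δ = 24.55°  ✓
  (2,5): δ = 28.89°  ✓
  (2,6): δ = 68.60°  ✓
  (3,4): δ = 119.92°  ·
  (3,5): δ = 66.48°  ✓
  (3,6): δ = 26.77°  ✓
  (4,5): δ = 126.56°  ·
  (4,6): δ = 86.85°  ·
  (5,6): δ = 140.29°  ·
antipodal pairs: 9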